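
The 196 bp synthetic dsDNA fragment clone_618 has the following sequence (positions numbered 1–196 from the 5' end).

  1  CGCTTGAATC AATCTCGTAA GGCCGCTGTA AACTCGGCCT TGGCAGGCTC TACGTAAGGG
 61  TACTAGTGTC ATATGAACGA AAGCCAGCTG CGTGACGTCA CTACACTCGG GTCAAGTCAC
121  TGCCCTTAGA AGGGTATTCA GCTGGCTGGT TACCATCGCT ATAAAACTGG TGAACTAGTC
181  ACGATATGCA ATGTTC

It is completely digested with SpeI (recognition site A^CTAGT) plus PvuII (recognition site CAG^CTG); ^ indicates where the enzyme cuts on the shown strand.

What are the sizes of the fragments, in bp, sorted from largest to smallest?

62, 54, 33, 25, 22 bp

SpeI sites (ACTAGT) start at positions 62, 174.
SpeI cuts after the first base of each site, so after positions 62, 174.
PvuII sites (CAGCTG) start at positions 85, 139.
PvuII cuts after base 3 of each site, so after positions 87, 141.
Combined cut positions: 62, 87, 141, 174.
Linear molecule, 4 cuts → 5 fragments:
  1–62 → 62 bp
  63–87 → 25 bp
  88–141 → 54 bp
  142–174 → 33 bp
  175–196 → 22 bp
Sorted largest to smallest: 62, 54, 33, 25, 22 bp.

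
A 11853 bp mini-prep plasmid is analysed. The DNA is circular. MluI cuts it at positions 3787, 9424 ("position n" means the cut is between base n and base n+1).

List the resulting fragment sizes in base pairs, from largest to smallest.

6216, 5637 bp

Circular molecule, 2 cuts → 2 fragments:
  9424 − 3787 = 5637 bp
  wrap: 11853 − 9424 + 3787 = 6216 bp
Sorted largest to smallest: 6216, 5637 bp.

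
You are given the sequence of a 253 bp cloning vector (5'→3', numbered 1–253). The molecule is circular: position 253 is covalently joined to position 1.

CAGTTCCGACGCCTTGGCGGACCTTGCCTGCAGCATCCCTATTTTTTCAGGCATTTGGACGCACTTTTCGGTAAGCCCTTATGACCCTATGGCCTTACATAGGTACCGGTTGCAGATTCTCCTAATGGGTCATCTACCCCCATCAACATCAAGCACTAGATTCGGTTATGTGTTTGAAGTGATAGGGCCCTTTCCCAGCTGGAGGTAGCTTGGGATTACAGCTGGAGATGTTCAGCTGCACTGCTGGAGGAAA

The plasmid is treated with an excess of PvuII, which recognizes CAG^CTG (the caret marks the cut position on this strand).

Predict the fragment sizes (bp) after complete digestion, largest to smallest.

PvuII sites (CAGCTG) start at positions 196, 219, 233.
PvuII cuts after base 3 of each site, so after positions 198, 221, 235.
Circular molecule, 3 cuts → 3 fragments:
  199–221 → 23 bp
  222–235 → 14 bp
  236–253 then 1–198 → 18 + 198 = 216 bp
Sorted largest to smallest: 216, 23, 14 bp.

216, 23, 14 bp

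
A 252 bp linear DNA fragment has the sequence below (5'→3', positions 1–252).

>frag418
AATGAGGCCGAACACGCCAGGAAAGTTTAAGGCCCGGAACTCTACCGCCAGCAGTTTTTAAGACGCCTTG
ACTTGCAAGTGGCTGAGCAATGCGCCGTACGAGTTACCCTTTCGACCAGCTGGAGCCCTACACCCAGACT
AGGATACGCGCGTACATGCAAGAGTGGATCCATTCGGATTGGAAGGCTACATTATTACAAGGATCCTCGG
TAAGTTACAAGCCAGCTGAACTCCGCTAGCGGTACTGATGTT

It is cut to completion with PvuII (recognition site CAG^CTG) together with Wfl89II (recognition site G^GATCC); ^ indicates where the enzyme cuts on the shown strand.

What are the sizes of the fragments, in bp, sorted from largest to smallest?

119, 47, 35, 27, 24 bp

PvuII sites (CAGCTG) start at positions 117, 223.
PvuII cuts after base 3 of each site, so after positions 119, 225.
Wfl89II sites (GGATCC) start at positions 166, 201.
Wfl89II cuts after the first base of each site, so after positions 166, 201.
Combined cut positions: 119, 166, 201, 225.
Linear molecule, 4 cuts → 5 fragments:
  1–119 → 119 bp
  120–166 → 47 bp
  167–201 → 35 bp
  202–225 → 24 bp
  226–252 → 27 bp
Sorted largest to smallest: 119, 47, 35, 27, 24 bp.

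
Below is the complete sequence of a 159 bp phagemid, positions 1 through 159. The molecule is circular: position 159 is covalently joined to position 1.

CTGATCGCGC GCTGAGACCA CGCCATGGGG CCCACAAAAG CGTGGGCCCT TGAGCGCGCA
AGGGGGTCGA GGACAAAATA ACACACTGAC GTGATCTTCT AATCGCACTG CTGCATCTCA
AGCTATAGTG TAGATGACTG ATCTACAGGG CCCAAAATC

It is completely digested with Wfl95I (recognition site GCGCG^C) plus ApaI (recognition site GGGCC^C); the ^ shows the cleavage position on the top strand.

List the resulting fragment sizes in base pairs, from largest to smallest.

94, 21, 18, 16, 10 bp

Wfl95I sites (GCGCGC) start at positions 7, 54.
Wfl95I cuts after base 5 of each site (before the last base), so after positions 11, 58.
ApaI sites (GGGCCC) start at positions 28, 44, 148.
ApaI cuts after base 5 of each site (before the last base), so after positions 32, 48, 152.
Combined cut positions: 11, 32, 48, 58, 152.
Circular molecule, 5 cuts → 5 fragments:
  12–32 → 21 bp
  33–48 → 16 bp
  49–58 → 10 bp
  59–152 → 94 bp
  153–159 then 1–11 → 7 + 11 = 18 bp
Sorted largest to smallest: 94, 21, 18, 16, 10 bp.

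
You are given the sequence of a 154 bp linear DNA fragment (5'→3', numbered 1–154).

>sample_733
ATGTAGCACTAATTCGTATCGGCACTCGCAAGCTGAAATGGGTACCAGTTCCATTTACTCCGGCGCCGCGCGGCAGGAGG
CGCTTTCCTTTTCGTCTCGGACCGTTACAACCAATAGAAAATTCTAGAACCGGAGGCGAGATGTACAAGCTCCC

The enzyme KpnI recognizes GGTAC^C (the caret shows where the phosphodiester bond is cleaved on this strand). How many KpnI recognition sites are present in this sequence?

GGTACC occurs starting at position 41.
KpnI cuts at 1 site.

1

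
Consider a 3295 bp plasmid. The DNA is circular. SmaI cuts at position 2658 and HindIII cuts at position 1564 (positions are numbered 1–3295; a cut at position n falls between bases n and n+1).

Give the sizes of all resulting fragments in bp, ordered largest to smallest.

2201, 1094 bp

Combined cut positions (sorted): 1564, 2658.
Circular molecule, 2 cuts → 2 fragments:
  2658 − 1564 = 1094 bp
  wrap: 3295 − 2658 + 1564 = 2201 bp
Sorted largest to smallest: 2201, 1094 bp.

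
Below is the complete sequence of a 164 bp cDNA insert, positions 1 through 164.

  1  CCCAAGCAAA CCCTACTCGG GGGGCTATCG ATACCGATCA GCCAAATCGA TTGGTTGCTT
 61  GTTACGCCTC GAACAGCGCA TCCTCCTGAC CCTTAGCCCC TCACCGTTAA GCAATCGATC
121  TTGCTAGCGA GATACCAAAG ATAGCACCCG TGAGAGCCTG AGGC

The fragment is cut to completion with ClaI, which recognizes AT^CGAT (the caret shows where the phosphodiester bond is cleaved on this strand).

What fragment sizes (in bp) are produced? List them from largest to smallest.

ClaI sites (ATCGAT) start at positions 27, 46, 114.
ClaI cuts after base 2 of each site, so after positions 28, 47, 115.
Linear molecule, 3 cuts → 4 fragments:
  1–28 → 28 bp
  29–47 → 19 bp
  48–115 → 68 bp
  116–164 → 49 bp
Sorted largest to smallest: 68, 49, 28, 19 bp.

68, 49, 28, 19 bp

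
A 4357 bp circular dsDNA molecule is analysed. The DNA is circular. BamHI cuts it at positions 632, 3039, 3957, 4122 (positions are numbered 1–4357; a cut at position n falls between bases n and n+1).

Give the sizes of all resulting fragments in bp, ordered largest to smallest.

2407, 918, 867, 165 bp

Circular molecule, 4 cuts → 4 fragments:
  3039 − 632 = 2407 bp
  3957 − 3039 = 918 bp
  4122 − 3957 = 165 bp
  wrap: 4357 − 4122 + 632 = 867 bp
Sorted largest to smallest: 2407, 918, 867, 165 bp.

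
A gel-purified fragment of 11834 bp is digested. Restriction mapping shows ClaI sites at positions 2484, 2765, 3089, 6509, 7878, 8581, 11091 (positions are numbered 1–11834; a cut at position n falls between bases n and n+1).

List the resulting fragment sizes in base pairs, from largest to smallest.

3420, 2510, 2484, 1369, 743, 703, 324, 281 bp

Linear molecule, 7 cuts → 8 fragments:
  2484 − 0 = 2484 bp
  2765 − 2484 = 281 bp
  3089 − 2765 = 324 bp
  6509 − 3089 = 3420 bp
  7878 − 6509 = 1369 bp
  8581 − 7878 = 703 bp
  11091 − 8581 = 2510 bp
  11834 − 11091 = 743 bp
Sorted largest to smallest: 3420, 2510, 2484, 1369, 743, 703, 324, 281 bp.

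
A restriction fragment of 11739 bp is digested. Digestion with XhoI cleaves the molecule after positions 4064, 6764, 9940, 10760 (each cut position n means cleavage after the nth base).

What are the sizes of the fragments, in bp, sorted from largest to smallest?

Linear molecule, 4 cuts → 5 fragments:
  4064 − 0 = 4064 bp
  6764 − 4064 = 2700 bp
  9940 − 6764 = 3176 bp
  10760 − 9940 = 820 bp
  11739 − 10760 = 979 bp
Sorted largest to smallest: 4064, 3176, 2700, 979, 820 bp.

4064, 3176, 2700, 979, 820 bp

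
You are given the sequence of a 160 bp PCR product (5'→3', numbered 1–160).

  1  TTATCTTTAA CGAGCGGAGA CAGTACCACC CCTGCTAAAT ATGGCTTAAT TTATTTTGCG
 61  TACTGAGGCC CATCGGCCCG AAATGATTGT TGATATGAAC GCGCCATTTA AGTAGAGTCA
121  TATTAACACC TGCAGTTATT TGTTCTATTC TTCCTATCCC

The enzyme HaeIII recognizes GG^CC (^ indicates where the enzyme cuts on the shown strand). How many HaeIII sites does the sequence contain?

2

GGCC occurs starting at positions 67, 75.
HaeIII cuts at 2 sites.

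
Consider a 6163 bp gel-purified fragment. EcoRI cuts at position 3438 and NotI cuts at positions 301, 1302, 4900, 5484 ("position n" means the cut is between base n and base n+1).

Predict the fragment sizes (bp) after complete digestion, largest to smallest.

2136, 1462, 1001, 679, 584, 301 bp

Combined cut positions (sorted): 301, 1302, 3438, 4900, 5484.
Linear molecule, 5 cuts → 6 fragments:
  301 − 0 = 301 bp
  1302 − 301 = 1001 bp
  3438 − 1302 = 2136 bp
  4900 − 3438 = 1462 bp
  5484 − 4900 = 584 bp
  6163 − 5484 = 679 bp
Sorted largest to smallest: 2136, 1462, 1001, 679, 584, 301 bp.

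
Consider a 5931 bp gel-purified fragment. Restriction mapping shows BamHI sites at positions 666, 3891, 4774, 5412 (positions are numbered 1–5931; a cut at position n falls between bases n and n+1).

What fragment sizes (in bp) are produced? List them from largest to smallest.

Linear molecule, 4 cuts → 5 fragments:
  666 − 0 = 666 bp
  3891 − 666 = 3225 bp
  4774 − 3891 = 883 bp
  5412 − 4774 = 638 bp
  5931 − 5412 = 519 bp
Sorted largest to smallest: 3225, 883, 666, 638, 519 bp.

3225, 883, 666, 638, 519 bp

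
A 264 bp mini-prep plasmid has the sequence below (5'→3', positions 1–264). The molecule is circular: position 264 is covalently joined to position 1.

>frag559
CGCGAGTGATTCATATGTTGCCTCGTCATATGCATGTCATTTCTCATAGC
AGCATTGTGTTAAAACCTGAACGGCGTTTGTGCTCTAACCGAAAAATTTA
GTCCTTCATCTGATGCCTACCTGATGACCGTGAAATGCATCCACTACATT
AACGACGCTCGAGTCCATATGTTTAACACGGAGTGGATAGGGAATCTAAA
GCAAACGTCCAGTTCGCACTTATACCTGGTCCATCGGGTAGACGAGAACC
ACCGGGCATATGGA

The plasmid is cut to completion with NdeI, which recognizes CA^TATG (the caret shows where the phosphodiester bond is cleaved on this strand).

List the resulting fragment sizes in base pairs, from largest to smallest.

139, 91, 19, 15 bp

NdeI sites (CATATG) start at positions 12, 27, 166, 257.
NdeI cuts after base 2 of each site, so after positions 13, 28, 167, 258.
Circular molecule, 4 cuts → 4 fragments:
  14–28 → 15 bp
  29–167 → 139 bp
  168–258 → 91 bp
  259–264 then 1–13 → 6 + 13 = 19 bp
Sorted largest to smallest: 139, 91, 19, 15 bp.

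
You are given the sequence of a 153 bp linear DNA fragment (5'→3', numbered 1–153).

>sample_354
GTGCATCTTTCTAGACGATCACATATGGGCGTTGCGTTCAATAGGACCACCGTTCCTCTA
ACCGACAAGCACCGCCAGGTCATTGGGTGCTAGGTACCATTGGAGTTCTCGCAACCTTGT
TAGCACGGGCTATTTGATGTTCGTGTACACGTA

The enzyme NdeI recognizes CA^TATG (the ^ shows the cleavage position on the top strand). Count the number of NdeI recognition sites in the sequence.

CATATG occurs starting at position 22.
NdeI cuts at 1 site.

1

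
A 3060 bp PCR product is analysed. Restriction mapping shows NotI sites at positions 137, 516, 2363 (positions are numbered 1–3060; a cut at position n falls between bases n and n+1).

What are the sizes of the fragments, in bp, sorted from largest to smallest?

Linear molecule, 3 cuts → 4 fragments:
  137 − 0 = 137 bp
  516 − 137 = 379 bp
  2363 − 516 = 1847 bp
  3060 − 2363 = 697 bp
Sorted largest to smallest: 1847, 697, 379, 137 bp.

1847, 697, 379, 137 bp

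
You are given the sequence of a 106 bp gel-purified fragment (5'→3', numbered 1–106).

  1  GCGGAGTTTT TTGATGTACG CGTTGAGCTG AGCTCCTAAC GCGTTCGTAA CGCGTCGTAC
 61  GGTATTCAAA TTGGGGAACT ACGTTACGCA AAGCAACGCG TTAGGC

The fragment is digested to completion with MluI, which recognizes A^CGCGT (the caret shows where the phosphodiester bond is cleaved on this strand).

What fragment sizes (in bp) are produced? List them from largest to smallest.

MluI sites (ACGCGT) start at positions 18, 39, 50, 96.
MluI cuts after the first base of each site, so after positions 18, 39, 50, 96.
Linear molecule, 4 cuts → 5 fragments:
  1–18 → 18 bp
  19–39 → 21 bp
  40–50 → 11 bp
  51–96 → 46 bp
  97–106 → 10 bp
Sorted largest to smallest: 46, 21, 18, 11, 10 bp.

46, 21, 18, 11, 10 bp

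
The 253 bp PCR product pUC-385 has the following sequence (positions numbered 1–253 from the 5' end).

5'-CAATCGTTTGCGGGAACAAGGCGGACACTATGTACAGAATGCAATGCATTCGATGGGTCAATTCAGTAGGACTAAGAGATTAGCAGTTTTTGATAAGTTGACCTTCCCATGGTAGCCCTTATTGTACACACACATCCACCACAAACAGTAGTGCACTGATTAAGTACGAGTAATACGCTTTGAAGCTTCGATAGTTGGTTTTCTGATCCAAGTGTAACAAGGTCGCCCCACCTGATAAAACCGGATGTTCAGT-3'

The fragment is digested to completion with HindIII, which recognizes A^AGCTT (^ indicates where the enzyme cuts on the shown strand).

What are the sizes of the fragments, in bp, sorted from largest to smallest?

183, 70 bp

The HindIII site (AAGCTT) starts at position 183.
HindIII cuts after the first base of each site, so after position 183.
Linear molecule, 1 cut → 2 fragments:
  1–183 → 183 bp
  184–253 → 70 bp
Sorted largest to smallest: 183, 70 bp.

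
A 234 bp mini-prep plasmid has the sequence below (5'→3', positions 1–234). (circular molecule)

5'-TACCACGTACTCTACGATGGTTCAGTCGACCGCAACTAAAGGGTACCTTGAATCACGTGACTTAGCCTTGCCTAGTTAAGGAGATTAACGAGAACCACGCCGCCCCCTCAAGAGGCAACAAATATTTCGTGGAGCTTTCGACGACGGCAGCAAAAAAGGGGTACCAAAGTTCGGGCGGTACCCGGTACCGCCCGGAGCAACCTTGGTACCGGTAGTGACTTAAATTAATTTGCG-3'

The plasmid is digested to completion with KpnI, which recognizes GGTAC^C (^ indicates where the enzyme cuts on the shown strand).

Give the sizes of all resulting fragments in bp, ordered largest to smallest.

KpnI sites (GGTACC) start at positions 42, 160, 177, 184, 205.
KpnI cuts after base 5 of each site (before the last base), so after positions 46, 164, 181, 188, 209.
Circular molecule, 5 cuts → 5 fragments:
  47–164 → 118 bp
  165–181 → 17 bp
  182–188 → 7 bp
  189–209 → 21 bp
  210–234 then 1–46 → 25 + 46 = 71 bp
Sorted largest to smallest: 118, 71, 21, 17, 7 bp.

118, 71, 21, 17, 7 bp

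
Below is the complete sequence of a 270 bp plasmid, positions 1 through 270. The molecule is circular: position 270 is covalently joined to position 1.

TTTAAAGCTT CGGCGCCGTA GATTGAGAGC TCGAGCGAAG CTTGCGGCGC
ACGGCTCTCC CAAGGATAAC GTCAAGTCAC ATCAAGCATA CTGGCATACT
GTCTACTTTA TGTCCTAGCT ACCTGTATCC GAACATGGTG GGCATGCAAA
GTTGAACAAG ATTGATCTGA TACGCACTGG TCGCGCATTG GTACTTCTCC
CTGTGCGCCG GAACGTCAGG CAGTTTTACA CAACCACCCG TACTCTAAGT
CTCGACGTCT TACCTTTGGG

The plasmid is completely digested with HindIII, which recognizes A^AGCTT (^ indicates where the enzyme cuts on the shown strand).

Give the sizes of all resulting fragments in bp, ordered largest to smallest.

237, 33 bp

HindIII sites (AAGCTT) start at positions 5, 38.
HindIII cuts after the first base of each site, so after positions 5, 38.
Circular molecule, 2 cuts → 2 fragments:
  6–38 → 33 bp
  39–270 then 1–5 → 232 + 5 = 237 bp
Sorted largest to smallest: 237, 33 bp.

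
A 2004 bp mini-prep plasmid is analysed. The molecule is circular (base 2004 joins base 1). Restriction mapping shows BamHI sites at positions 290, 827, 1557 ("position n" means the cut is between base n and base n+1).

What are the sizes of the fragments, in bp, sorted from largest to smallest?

737, 730, 537 bp

Circular molecule, 3 cuts → 3 fragments:
  827 − 290 = 537 bp
  1557 − 827 = 730 bp
  wrap: 2004 − 1557 + 290 = 737 bp
Sorted largest to smallest: 737, 730, 537 bp.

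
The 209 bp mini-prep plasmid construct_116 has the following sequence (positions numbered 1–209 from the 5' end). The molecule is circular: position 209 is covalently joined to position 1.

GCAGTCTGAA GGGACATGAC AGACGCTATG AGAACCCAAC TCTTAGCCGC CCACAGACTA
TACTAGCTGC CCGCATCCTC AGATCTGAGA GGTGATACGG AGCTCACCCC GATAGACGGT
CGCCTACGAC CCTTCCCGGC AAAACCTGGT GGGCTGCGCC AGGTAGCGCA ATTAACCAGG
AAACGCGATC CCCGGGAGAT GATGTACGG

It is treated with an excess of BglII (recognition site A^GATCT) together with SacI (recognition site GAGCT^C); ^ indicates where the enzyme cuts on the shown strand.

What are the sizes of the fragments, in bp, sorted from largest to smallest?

186, 23 bp

The BglII site (AGATCT) starts at position 81.
BglII cuts after the first base of each site, so after position 81.
The SacI site (GAGCTC) starts at position 100.
SacI cuts after base 5 of each site (before the last base), so after position 104.
Combined cut positions: 81, 104.
Circular molecule, 2 cuts → 2 fragments:
  82–104 → 23 bp
  105–209 then 1–81 → 105 + 81 = 186 bp
Sorted largest to smallest: 186, 23 bp.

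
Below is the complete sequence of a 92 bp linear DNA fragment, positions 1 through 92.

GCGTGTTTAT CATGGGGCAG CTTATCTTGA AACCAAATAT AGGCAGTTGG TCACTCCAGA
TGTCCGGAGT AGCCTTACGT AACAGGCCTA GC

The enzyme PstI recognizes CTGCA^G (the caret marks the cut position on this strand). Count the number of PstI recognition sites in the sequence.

0

No occurrence of CTGCAG is present in the sequence.
PstI does not cut: 0 sites.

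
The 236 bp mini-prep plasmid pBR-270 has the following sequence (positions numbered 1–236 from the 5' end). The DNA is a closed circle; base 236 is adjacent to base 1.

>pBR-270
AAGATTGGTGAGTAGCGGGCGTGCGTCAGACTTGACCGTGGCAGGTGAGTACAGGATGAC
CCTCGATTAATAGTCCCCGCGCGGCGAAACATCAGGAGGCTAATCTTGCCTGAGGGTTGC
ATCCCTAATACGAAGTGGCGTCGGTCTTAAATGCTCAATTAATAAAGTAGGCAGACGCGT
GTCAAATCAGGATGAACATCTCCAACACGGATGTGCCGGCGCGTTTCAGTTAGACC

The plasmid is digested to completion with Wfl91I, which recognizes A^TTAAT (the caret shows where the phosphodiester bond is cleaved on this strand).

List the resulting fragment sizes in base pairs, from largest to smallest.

144, 92 bp

Wfl91I sites (ATTAAT) start at positions 66, 158.
Wfl91I cuts after the first base of each site, so after positions 66, 158.
Circular molecule, 2 cuts → 2 fragments:
  67–158 → 92 bp
  159–236 then 1–66 → 78 + 66 = 144 bp
Sorted largest to smallest: 144, 92 bp.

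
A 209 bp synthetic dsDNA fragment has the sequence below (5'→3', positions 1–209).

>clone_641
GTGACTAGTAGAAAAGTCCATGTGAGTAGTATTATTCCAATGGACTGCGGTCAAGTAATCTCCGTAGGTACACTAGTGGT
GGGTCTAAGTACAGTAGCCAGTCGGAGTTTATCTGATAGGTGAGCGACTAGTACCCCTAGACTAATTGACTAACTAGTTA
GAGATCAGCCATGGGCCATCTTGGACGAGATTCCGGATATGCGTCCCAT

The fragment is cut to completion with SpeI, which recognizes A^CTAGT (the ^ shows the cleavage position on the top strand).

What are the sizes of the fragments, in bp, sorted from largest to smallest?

SpeI sites (ACTAGT) start at positions 4, 72, 127, 153.
SpeI cuts after the first base of each site, so after positions 4, 72, 127, 153.
Linear molecule, 4 cuts → 5 fragments:
  1–4 → 4 bp
  5–72 → 68 bp
  73–127 → 55 bp
  128–153 → 26 bp
  154–209 → 56 bp
Sorted largest to smallest: 68, 56, 55, 26, 4 bp.

68, 56, 55, 26, 4 bp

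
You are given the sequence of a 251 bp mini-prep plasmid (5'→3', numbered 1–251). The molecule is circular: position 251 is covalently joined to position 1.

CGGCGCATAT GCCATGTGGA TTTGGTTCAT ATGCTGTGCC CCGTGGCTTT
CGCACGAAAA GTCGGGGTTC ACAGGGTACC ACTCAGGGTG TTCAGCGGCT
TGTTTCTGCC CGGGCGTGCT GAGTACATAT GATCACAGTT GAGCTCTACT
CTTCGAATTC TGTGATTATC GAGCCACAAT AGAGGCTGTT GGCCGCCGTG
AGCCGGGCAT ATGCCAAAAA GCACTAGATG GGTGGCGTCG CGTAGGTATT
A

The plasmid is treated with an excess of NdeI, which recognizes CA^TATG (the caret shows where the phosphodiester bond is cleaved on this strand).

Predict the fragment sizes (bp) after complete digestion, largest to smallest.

NdeI sites (CATATG) start at positions 6, 28, 126, 208.
NdeI cuts after base 2 of each site, so after positions 7, 29, 127, 209.
Circular molecule, 4 cuts → 4 fragments:
  8–29 → 22 bp
  30–127 → 98 bp
  128–209 → 82 bp
  210–251 then 1–7 → 42 + 7 = 49 bp
Sorted largest to smallest: 98, 82, 49, 22 bp.

98, 82, 49, 22 bp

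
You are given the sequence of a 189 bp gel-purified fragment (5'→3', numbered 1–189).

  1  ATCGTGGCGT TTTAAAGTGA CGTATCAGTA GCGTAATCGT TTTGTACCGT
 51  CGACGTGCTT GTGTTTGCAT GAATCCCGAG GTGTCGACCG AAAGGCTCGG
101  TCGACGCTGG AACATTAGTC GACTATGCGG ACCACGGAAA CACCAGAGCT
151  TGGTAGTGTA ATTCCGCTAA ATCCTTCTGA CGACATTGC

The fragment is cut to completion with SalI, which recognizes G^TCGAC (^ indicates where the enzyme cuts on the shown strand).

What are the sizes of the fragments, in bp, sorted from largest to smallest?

71, 49, 34, 18, 17 bp

SalI sites (GTCGAC) start at positions 49, 83, 100, 118.
SalI cuts after the first base of each site, so after positions 49, 83, 100, 118.
Linear molecule, 4 cuts → 5 fragments:
  1–49 → 49 bp
  50–83 → 34 bp
  84–100 → 17 bp
  101–118 → 18 bp
  119–189 → 71 bp
Sorted largest to smallest: 71, 49, 34, 18, 17 bp.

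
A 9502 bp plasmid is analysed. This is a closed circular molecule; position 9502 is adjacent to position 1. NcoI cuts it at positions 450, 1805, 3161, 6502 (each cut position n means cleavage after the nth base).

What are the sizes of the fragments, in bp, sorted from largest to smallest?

3450, 3341, 1356, 1355 bp

Circular molecule, 4 cuts → 4 fragments:
  1805 − 450 = 1355 bp
  3161 − 1805 = 1356 bp
  6502 − 3161 = 3341 bp
  wrap: 9502 − 6502 + 450 = 3450 bp
Sorted largest to smallest: 3450, 3341, 1356, 1355 bp.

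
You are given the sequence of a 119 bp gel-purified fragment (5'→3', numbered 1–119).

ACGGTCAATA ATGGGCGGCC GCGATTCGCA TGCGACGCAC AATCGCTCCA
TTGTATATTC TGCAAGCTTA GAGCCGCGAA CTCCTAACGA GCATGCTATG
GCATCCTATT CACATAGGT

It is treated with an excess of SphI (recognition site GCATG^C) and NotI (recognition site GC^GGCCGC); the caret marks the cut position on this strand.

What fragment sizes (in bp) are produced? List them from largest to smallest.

63, 24, 16, 16 bp

SphI sites (GCATGC) start at positions 28, 91.
SphI cuts after base 5 of each site (before the last base), so after positions 32, 95.
The NotI site (GCGGCCGC) starts at position 15.
NotI cuts after base 2 of each site, so after position 16.
Combined cut positions: 16, 32, 95.
Linear molecule, 3 cuts → 4 fragments:
  1–16 → 16 bp
  17–32 → 16 bp
  33–95 → 63 bp
  96–119 → 24 bp
Sorted largest to smallest: 63, 24, 16, 16 bp.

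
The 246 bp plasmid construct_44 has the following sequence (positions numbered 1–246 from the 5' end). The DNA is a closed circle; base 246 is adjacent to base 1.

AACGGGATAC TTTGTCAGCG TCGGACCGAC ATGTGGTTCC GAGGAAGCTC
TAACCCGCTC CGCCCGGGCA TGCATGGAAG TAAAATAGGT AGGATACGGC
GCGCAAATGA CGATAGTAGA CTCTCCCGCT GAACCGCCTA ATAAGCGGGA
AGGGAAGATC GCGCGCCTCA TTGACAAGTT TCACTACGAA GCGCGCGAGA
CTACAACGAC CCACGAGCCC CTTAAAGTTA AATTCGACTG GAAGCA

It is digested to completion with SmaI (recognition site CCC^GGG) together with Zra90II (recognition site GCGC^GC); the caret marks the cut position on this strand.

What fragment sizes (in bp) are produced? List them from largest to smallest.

The SmaI site (CCCGGG) starts at position 63.
SmaI cuts after base 3 of each site, so after position 65.
Zra90II sites (GCGCGC) start at positions 99, 161, 191.
Zra90II cuts after base 4 of each site, so after positions 102, 164, 194.
Combined cut positions: 65, 102, 164, 194.
Circular molecule, 4 cuts → 4 fragments:
  66–102 → 37 bp
  103–164 → 62 bp
  165–194 → 30 bp
  195–246 then 1–65 → 52 + 65 = 117 bp
Sorted largest to smallest: 117, 62, 37, 30 bp.

117, 62, 37, 30 bp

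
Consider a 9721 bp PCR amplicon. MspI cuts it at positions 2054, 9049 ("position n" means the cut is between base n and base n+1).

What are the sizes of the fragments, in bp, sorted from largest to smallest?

6995, 2054, 672 bp

Linear molecule, 2 cuts → 3 fragments:
  2054 − 0 = 2054 bp
  9049 − 2054 = 6995 bp
  9721 − 9049 = 672 bp
Sorted largest to smallest: 6995, 2054, 672 bp.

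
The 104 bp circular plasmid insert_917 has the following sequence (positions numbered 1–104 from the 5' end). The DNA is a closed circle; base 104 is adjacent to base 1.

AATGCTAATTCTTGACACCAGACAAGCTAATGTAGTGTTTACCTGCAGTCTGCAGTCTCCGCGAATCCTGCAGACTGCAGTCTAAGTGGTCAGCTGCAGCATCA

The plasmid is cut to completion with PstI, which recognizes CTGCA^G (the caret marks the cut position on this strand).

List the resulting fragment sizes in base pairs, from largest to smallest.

53, 19, 18, 7, 7 bp

PstI sites (CTGCAG) start at positions 43, 50, 68, 75, 94.
PstI cuts after base 5 of each site (before the last base), so after positions 47, 54, 72, 79, 98.
Circular molecule, 5 cuts → 5 fragments:
  48–54 → 7 bp
  55–72 → 18 bp
  73–79 → 7 bp
  80–98 → 19 bp
  99–104 then 1–47 → 6 + 47 = 53 bp
Sorted largest to smallest: 53, 19, 18, 7, 7 bp.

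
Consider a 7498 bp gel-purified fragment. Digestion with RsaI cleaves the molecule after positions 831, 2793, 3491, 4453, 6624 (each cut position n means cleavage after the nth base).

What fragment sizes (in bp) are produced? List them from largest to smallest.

2171, 1962, 962, 874, 831, 698 bp

Linear molecule, 5 cuts → 6 fragments:
  831 − 0 = 831 bp
  2793 − 831 = 1962 bp
  3491 − 2793 = 698 bp
  4453 − 3491 = 962 bp
  6624 − 4453 = 2171 bp
  7498 − 6624 = 874 bp
Sorted largest to smallest: 2171, 1962, 962, 874, 831, 698 bp.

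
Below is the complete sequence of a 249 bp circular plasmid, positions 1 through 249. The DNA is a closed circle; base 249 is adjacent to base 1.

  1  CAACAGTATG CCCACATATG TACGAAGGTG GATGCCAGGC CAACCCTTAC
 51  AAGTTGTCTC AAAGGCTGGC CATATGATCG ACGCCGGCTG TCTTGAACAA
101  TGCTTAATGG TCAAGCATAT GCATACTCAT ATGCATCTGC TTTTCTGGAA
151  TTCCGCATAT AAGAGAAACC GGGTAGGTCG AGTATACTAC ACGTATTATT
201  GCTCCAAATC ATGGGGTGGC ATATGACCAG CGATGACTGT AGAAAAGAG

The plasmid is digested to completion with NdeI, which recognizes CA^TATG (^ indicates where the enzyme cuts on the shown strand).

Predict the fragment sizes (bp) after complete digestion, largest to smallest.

92, 56, 45, 44, 12 bp

NdeI sites (CATATG) start at positions 15, 71, 116, 128, 220.
NdeI cuts after base 2 of each site, so after positions 16, 72, 117, 129, 221.
Circular molecule, 5 cuts → 5 fragments:
  17–72 → 56 bp
  73–117 → 45 bp
  118–129 → 12 bp
  130–221 → 92 bp
  222–249 then 1–16 → 28 + 16 = 44 bp
Sorted largest to smallest: 92, 56, 45, 44, 12 bp.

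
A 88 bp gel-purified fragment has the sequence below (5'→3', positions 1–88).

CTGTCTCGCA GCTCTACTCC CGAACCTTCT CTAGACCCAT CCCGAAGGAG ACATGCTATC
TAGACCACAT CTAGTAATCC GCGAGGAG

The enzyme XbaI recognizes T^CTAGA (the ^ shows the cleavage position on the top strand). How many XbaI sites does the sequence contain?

TCTAGA occurs starting at positions 30, 59.
XbaI cuts at 2 sites.

2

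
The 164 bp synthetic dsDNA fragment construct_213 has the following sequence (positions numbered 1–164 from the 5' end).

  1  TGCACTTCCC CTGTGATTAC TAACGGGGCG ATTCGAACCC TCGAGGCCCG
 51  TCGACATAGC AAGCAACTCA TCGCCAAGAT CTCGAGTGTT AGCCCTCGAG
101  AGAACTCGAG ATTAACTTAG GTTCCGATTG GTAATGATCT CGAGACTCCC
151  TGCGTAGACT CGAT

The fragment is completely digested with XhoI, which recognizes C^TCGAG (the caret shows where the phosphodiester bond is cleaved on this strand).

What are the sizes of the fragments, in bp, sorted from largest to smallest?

XhoI sites (CTCGAG) start at positions 40, 81, 95, 105, 139.
XhoI cuts after the first base of each site, so after positions 40, 81, 95, 105, 139.
Linear molecule, 5 cuts → 6 fragments:
  1–40 → 40 bp
  41–81 → 41 bp
  82–95 → 14 bp
  96–105 → 10 bp
  106–139 → 34 bp
  140–164 → 25 bp
Sorted largest to smallest: 41, 40, 34, 25, 14, 10 bp.

41, 40, 34, 25, 14, 10 bp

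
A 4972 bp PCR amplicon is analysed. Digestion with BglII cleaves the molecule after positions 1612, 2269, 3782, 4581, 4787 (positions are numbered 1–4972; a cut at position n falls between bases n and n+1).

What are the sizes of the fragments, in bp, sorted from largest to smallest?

Linear molecule, 5 cuts → 6 fragments:
  1612 − 0 = 1612 bp
  2269 − 1612 = 657 bp
  3782 − 2269 = 1513 bp
  4581 − 3782 = 799 bp
  4787 − 4581 = 206 bp
  4972 − 4787 = 185 bp
Sorted largest to smallest: 1612, 1513, 799, 657, 206, 185 bp.

1612, 1513, 799, 657, 206, 185 bp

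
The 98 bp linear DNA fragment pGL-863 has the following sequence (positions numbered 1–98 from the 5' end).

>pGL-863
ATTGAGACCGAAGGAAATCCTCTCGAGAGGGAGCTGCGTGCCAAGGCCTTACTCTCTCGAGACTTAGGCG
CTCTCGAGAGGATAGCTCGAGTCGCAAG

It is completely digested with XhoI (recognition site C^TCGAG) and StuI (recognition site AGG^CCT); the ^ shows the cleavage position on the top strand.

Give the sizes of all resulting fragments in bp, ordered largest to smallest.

24, 22, 17, 13, 12, 10 bp

XhoI sites (CTCGAG) start at positions 22, 56, 73, 86.
XhoI cuts after the first base of each site, so after positions 22, 56, 73, 86.
The StuI site (AGGCCT) starts at position 44.
StuI cuts after base 3 of each site, so after position 46.
Combined cut positions: 22, 46, 56, 73, 86.
Linear molecule, 5 cuts → 6 fragments:
  1–22 → 22 bp
  23–46 → 24 bp
  47–56 → 10 bp
  57–73 → 17 bp
  74–86 → 13 bp
  87–98 → 12 bp
Sorted largest to smallest: 24, 22, 17, 13, 12, 10 bp.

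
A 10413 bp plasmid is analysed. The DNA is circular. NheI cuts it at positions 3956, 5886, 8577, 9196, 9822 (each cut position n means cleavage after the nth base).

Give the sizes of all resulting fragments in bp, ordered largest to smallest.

Circular molecule, 5 cuts → 5 fragments:
  5886 − 3956 = 1930 bp
  8577 − 5886 = 2691 bp
  9196 − 8577 = 619 bp
  9822 − 9196 = 626 bp
  wrap: 10413 − 9822 + 3956 = 4547 bp
Sorted largest to smallest: 4547, 2691, 1930, 626, 619 bp.

4547, 2691, 1930, 626, 619 bp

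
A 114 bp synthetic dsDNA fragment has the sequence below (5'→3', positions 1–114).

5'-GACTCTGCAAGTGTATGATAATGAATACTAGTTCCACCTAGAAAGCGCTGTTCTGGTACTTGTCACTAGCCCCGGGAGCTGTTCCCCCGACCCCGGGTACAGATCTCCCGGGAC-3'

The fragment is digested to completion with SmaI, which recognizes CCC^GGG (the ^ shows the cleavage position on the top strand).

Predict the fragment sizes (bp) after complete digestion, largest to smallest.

SmaI sites (CCCGGG) start at positions 71, 92, 107.
SmaI cuts after base 3 of each site, so after positions 73, 94, 109.
Linear molecule, 3 cuts → 4 fragments:
  1–73 → 73 bp
  74–94 → 21 bp
  95–109 → 15 bp
  110–114 → 5 bp
Sorted largest to smallest: 73, 21, 15, 5 bp.

73, 21, 15, 5 bp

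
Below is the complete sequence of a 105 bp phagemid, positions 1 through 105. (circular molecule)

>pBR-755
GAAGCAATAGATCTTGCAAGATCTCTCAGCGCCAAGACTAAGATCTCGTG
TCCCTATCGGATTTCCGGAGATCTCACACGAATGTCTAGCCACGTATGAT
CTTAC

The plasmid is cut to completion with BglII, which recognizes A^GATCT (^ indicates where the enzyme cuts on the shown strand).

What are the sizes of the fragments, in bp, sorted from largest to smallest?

BglII sites (AGATCT) start at positions 9, 19, 41, 69.
BglII cuts after the first base of each site, so after positions 9, 19, 41, 69.
Circular molecule, 4 cuts → 4 fragments:
  10–19 → 10 bp
  20–41 → 22 bp
  42–69 → 28 bp
  70–105 then 1–9 → 36 + 9 = 45 bp
Sorted largest to smallest: 45, 28, 22, 10 bp.

45, 28, 22, 10 bp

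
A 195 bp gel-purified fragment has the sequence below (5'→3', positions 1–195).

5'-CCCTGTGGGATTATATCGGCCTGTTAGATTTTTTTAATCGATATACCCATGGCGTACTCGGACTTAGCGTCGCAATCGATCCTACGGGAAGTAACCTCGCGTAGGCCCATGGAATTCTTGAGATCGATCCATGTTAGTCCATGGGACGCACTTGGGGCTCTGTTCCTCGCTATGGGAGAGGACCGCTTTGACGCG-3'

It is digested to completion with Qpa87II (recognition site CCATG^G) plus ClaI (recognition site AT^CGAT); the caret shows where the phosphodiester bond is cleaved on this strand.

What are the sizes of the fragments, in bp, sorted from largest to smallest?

52, 38, 35, 25, 19, 13, 13 bp

Qpa87II sites (CCATGG) start at positions 47, 107, 139.
Qpa87II cuts after base 5 of each site (before the last base), so after positions 51, 111, 143.
ClaI sites (ATCGAT) start at positions 37, 75, 123.
ClaI cuts after base 2 of each site, so after positions 38, 76, 124.
Combined cut positions: 38, 51, 76, 111, 124, 143.
Linear molecule, 6 cuts → 7 fragments:
  1–38 → 38 bp
  39–51 → 13 bp
  52–76 → 25 bp
  77–111 → 35 bp
  112–124 → 13 bp
  125–143 → 19 bp
  144–195 → 52 bp
Sorted largest to smallest: 52, 38, 35, 25, 19, 13, 13 bp.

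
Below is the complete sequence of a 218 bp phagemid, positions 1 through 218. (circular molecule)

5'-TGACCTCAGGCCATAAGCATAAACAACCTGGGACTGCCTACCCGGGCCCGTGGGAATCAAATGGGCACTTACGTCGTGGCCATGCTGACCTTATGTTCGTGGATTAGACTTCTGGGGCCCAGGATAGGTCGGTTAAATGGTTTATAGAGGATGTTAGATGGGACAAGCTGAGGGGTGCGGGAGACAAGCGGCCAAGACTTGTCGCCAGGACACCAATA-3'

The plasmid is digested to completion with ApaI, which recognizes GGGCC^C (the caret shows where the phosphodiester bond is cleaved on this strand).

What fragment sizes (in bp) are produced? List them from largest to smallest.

147, 71 bp

ApaI sites (GGGCCC) start at positions 44, 115.
ApaI cuts after base 5 of each site (before the last base), so after positions 48, 119.
Circular molecule, 2 cuts → 2 fragments:
  49–119 → 71 bp
  120–218 then 1–48 → 99 + 48 = 147 bp
Sorted largest to smallest: 147, 71 bp.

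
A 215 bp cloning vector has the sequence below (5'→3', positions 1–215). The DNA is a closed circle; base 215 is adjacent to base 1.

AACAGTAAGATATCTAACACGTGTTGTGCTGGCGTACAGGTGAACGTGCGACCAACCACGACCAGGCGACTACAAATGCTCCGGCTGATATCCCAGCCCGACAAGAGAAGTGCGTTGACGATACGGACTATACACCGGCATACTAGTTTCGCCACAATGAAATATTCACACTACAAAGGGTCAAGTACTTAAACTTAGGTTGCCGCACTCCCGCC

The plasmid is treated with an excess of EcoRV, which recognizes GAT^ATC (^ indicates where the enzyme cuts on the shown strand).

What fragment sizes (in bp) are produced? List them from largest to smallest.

137, 78 bp

EcoRV sites (GATATC) start at positions 9, 87.
EcoRV cuts after base 3 of each site, so after positions 11, 89.
Circular molecule, 2 cuts → 2 fragments:
  12–89 → 78 bp
  90–215 then 1–11 → 126 + 11 = 137 bp
Sorted largest to smallest: 137, 78 bp.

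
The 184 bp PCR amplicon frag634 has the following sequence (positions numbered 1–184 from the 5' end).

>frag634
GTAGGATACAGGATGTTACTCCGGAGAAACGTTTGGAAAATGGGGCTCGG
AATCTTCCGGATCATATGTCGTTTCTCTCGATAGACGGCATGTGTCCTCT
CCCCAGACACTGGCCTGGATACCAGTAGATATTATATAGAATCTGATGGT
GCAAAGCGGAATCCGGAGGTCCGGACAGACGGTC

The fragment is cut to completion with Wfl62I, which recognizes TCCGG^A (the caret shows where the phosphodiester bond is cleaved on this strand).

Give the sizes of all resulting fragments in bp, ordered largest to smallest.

106, 36, 24, 10, 8 bp

Wfl62I sites (TCCGGA) start at positions 20, 56, 162, 170.
Wfl62I cuts after base 5 of each site (before the last base), so after positions 24, 60, 166, 174.
Linear molecule, 4 cuts → 5 fragments:
  1–24 → 24 bp
  25–60 → 36 bp
  61–166 → 106 bp
  167–174 → 8 bp
  175–184 → 10 bp
Sorted largest to smallest: 106, 36, 24, 10, 8 bp.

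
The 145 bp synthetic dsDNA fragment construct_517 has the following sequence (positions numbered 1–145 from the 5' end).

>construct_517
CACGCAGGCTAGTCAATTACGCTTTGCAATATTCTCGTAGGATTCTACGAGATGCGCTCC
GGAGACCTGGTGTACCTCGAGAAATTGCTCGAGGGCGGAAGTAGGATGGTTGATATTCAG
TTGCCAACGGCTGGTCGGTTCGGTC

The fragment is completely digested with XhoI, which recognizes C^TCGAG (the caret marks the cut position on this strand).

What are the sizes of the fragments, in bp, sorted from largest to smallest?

76, 57, 12 bp

XhoI sites (CTCGAG) start at positions 76, 88.
XhoI cuts after the first base of each site, so after positions 76, 88.
Linear molecule, 2 cuts → 3 fragments:
  1–76 → 76 bp
  77–88 → 12 bp
  89–145 → 57 bp
Sorted largest to smallest: 76, 57, 12 bp.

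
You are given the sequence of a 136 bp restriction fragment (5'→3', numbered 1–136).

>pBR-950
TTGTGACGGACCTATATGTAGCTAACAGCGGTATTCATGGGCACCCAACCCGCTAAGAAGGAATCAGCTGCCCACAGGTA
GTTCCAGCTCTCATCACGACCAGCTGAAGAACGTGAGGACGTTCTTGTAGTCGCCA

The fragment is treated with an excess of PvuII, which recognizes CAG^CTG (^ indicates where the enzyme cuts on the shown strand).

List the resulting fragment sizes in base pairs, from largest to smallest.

67, 36, 33 bp

PvuII sites (CAGCTG) start at positions 65, 101.
PvuII cuts after base 3 of each site, so after positions 67, 103.
Linear molecule, 2 cuts → 3 fragments:
  1–67 → 67 bp
  68–103 → 36 bp
  104–136 → 33 bp
Sorted largest to smallest: 67, 36, 33 bp.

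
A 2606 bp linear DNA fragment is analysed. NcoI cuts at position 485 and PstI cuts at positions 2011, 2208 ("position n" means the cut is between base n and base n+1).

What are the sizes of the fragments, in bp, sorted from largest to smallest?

Combined cut positions (sorted): 485, 2011, 2208.
Linear molecule, 3 cuts → 4 fragments:
  485 − 0 = 485 bp
  2011 − 485 = 1526 bp
  2208 − 2011 = 197 bp
  2606 − 2208 = 398 bp
Sorted largest to smallest: 1526, 485, 398, 197 bp.

1526, 485, 398, 197 bp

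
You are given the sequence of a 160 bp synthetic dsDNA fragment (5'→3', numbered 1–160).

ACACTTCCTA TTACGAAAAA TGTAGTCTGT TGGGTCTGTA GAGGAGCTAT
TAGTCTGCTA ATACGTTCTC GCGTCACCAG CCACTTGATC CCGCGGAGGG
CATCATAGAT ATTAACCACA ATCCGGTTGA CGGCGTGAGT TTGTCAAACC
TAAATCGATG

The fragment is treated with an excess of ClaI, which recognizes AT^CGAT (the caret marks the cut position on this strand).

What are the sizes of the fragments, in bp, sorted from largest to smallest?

The ClaI site (ATCGAT) starts at position 154.
ClaI cuts after base 2 of each site, so after position 155.
Linear molecule, 1 cut → 2 fragments:
  1–155 → 155 bp
  156–160 → 5 bp
Sorted largest to smallest: 155, 5 bp.

155, 5 bp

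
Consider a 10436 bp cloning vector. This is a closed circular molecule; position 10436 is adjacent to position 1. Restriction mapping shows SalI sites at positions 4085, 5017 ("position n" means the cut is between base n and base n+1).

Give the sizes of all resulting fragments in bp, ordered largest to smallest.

9504, 932 bp

Circular molecule, 2 cuts → 2 fragments:
  5017 − 4085 = 932 bp
  wrap: 10436 − 5017 + 4085 = 9504 bp
Sorted largest to smallest: 9504, 932 bp.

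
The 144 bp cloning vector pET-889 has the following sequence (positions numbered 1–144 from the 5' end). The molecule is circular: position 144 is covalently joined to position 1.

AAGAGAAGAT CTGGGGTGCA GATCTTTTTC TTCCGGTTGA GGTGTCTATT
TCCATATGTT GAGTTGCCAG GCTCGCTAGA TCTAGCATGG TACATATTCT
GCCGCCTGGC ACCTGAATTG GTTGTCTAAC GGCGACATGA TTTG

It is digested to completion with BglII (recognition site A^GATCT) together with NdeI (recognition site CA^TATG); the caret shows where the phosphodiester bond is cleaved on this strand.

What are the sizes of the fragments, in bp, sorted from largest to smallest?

73, 34, 24, 13 bp

BglII sites (AGATCT) start at positions 7, 20, 78.
BglII cuts after the first base of each site, so after positions 7, 20, 78.
The NdeI site (CATATG) starts at position 53.
NdeI cuts after base 2 of each site, so after position 54.
Combined cut positions: 7, 20, 54, 78.
Circular molecule, 4 cuts → 4 fragments:
  8–20 → 13 bp
  21–54 → 34 bp
  55–78 → 24 bp
  79–144 then 1–7 → 66 + 7 = 73 bp
Sorted largest to smallest: 73, 34, 24, 13 bp.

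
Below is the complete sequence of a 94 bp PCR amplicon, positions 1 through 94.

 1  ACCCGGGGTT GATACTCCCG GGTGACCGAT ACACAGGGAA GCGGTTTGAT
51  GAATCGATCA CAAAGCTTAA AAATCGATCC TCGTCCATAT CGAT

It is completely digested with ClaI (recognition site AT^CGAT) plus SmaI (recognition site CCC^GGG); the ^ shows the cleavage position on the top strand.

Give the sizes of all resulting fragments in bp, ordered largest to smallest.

ClaI sites (ATCGAT) start at positions 53, 73, 89.
ClaI cuts after base 2 of each site, so after positions 54, 74, 90.
SmaI sites (CCCGGG) start at positions 2, 17.
SmaI cuts after base 3 of each site, so after positions 4, 19.
Combined cut positions: 4, 19, 54, 74, 90.
Linear molecule, 5 cuts → 6 fragments:
  1–4 → 4 bp
  5–19 → 15 bp
  20–54 → 35 bp
  55–74 → 20 bp
  75–90 → 16 bp
  91–94 → 4 bp
Sorted largest to smallest: 35, 20, 16, 15, 4, 4 bp.

35, 20, 16, 15, 4, 4 bp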